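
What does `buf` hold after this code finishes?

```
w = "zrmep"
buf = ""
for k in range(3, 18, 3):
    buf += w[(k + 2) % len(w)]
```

k=3: add w[0]='z' → 'z'
k=6: add w[3]='e' → 'ze'
k=9: add w[1]='r' → 'zer'
k=12: add w[4]='p' → 'zerp'
k=15: add w[2]='m' → 'zerpm'

'zerpm'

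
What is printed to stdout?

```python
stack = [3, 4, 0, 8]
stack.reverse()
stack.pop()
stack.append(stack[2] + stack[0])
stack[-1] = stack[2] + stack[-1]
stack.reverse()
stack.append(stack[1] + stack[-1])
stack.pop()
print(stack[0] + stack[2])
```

16

reverse → [8, 0, 4, 3]
pop() removes 3 → [8, 0, 4]
append stack[2]+stack[0] = 4+8 = 12 → [8, 0, 4, 12]
stack[-1] = stack[2]+stack[-1] = 4+12 = 16 → [8, 0, 4, 16]
reverse → [16, 4, 0, 8]
append stack[1]+stack[-1] = 4+8 = 12 → [16, 4, 0, 8, 12]
pop() removes 12 → [16, 4, 0, 8]
stack[0]+stack[2] = 16+0 = 16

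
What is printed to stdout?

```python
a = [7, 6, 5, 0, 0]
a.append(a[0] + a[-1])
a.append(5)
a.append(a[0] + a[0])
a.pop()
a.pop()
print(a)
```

[7, 6, 5, 0, 0, 7]

append a[0]+a[-1] = 7+0 = 7 → [7, 6, 5, 0, 0, 7]
append 5 → [7, 6, 5, 0, 0, 7, 5]
append a[0]+a[0] = 7+7 = 14 → [7, 6, 5, 0, 0, 7, 5, 14]
pop() removes 14 → [7, 6, 5, 0, 0, 7, 5]
pop() removes 5 → [7, 6, 5, 0, 0, 7]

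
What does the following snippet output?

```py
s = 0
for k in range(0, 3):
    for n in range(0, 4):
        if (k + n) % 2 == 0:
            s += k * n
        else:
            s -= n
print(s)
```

-2

k=0,n=0: even sum, s = 0+0 = 0
k=0,n=1: odd sum, s = 0-1 = -1
k=0,n=2: even sum, s = (-1)+0 = -1
k=0,n=3: odd sum, s = (-1)-3 = -4
k=1,n=0: odd sum, s = (-4)-0 = -4
k=1,n=1: even sum, s = (-4)+1 = -3
k=1,n=2: odd sum, s = (-3)-2 = -5
k=1,n=3: even sum, s = (-5)+3 = -2
k=2,n=0: even sum, s = (-2)+0 = -2
k=2,n=1: odd sum, s = (-2)-1 = -3
k=2,n=2: even sum, s = (-3)+4 = 1
k=2,n=3: odd sum, s = 1-3 = -2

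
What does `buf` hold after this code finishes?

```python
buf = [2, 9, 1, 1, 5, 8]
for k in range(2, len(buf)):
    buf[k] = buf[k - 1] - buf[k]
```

k=2: buf[2] = 9-1 = 8 → [2, 9, 8, 1, 5, 8]
k=3: buf[3] = 8-1 = 7 → [2, 9, 8, 7, 5, 8]
k=4: buf[4] = 7-5 = 2 → [2, 9, 8, 7, 2, 8]
k=5: buf[5] = 2-8 = -6 → [2, 9, 8, 7, 2, -6]

[2, 9, 8, 7, 2, -6]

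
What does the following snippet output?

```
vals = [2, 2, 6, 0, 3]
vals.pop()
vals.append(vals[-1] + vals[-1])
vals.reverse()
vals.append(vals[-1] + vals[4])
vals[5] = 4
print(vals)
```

[0, 0, 6, 2, 2, 4]

pop() removes 3 → [2, 2, 6, 0]
append vals[-1]+vals[-1] = 0+0 = 0 → [2, 2, 6, 0, 0]
reverse → [0, 0, 6, 2, 2]
append vals[-1]+vals[4] = 2+2 = 4 → [0, 0, 6, 2, 2, 4]
vals[5] = 4 → [0, 0, 6, 2, 2, 4]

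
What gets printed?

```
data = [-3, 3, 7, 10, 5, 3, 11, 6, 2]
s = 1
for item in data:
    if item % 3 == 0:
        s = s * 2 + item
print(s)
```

item=-3: %3==0, s = 1*2+(-3) = -1
item=3: %3==0, s = (-1)*2+3 = 1
item=7: not %3==0
item=10: not %3==0
item=5: not %3==0
item=3: %3==0, s = 1*2+3 = 5
item=11: not %3==0
item=6: %3==0, s = 5*2+6 = 16
item=2: not %3==0

16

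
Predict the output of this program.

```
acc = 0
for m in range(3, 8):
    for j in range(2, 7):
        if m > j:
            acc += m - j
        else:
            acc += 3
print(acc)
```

65

m=3,j=2: 3>2, acc = 0+1 = 1
m=3,j=3: not 3>3, acc = 1+3 = 4
m=3,j=4: not 3>4, acc = 4+3 = 7
m=3,j=5: not 3>5, acc = 7+3 = 10
m=3,j=6: not 3>6, acc = 10+3 = 13
m=4,j=2: 4>2, acc = 13+2 = 15
m=4,j=3: 4>3, acc = 15+1 = 16
m=4,j=4: not 4>4, acc = 16+3 = 19
m=4,j=5: not 4>5, acc = 19+3 = 22
m=4,j=6: not 4>6, acc = 22+3 = 25
m=5,j=2: 5>2, acc = 25+3 = 28
m=5,j=3: 5>3, acc = 28+2 = 30
m=5,j=4: 5>4, acc = 30+1 = 31
m=5,j=5: not 5>5, acc = 31+3 = 34
m=5,j=6: not 5>6, acc = 34+3 = 37
m=6,j=2: 6>2, acc = 37+4 = 41
m=6,j=3: 6>3, acc = 41+3 = 44
m=6,j=4: 6>4, acc = 44+2 = 46
m=6,j=5: 6>5, acc = 46+1 = 47
m=6,j=6: not 6>6, acc = 47+3 = 50
m=7,j=2: 7>2, acc = 50+5 = 55
m=7,j=3: 7>3, acc = 55+4 = 59
m=7,j=4: 7>4, acc = 59+3 = 62
m=7,j=5: 7>5, acc = 62+2 = 64
m=7,j=6: 7>6, acc = 64+1 = 65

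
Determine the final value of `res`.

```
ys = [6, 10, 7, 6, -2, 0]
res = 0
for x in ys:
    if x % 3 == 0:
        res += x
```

x=6: %3==0, res = 0+6 = 6
x=10: not %3==0
x=7: not %3==0
x=6: %3==0, res = 6+6 = 12
x=-2: not %3==0
x=0: %3==0, res = 12+0 = 12

12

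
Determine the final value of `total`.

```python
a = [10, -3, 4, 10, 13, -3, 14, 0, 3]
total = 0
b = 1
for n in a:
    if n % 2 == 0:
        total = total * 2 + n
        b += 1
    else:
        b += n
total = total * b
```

4160

n=10: even, total = 0*2+10 = 10; b=2
n=-3: not even; b=-1
n=4: even, total = 10*2+4 = 24; b=0
n=10: even, total = 24*2+10 = 58; b=1
n=13: not even; b=14
n=-3: not even; b=11
n=14: even, total = 58*2+14 = 130; b=12
n=0: even, total = 130*2+0 = 260; b=13
n=3: not even; b=16
total*b = 260*16 = 4160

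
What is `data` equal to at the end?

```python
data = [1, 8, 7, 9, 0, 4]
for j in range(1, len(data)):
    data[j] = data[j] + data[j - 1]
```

j=1: data[1] = 8+1 = 9 → [1, 9, 7, 9, 0, 4]
j=2: data[2] = 7+9 = 16 → [1, 9, 16, 9, 0, 4]
j=3: data[3] = 9+16 = 25 → [1, 9, 16, 25, 0, 4]
j=4: data[4] = 0+25 = 25 → [1, 9, 16, 25, 25, 4]
j=5: data[5] = 4+25 = 29 → [1, 9, 16, 25, 25, 29]

[1, 9, 16, 25, 25, 29]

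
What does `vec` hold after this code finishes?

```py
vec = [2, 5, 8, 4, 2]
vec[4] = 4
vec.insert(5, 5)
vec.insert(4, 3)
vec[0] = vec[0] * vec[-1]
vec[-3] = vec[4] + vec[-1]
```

vec[4] = 4 → [2, 5, 8, 4, 4]
insert 5 at 5 → [2, 5, 8, 4, 4, 5]
insert 3 at 4 → [2, 5, 8, 4, 3, 4, 5]
vec[0] = vec[0]*vec[-1] = 2*5 = 10 → [10, 5, 8, 4, 3, 4, 5]
vec[-3] = vec[4]+vec[-1] = 3+5 = 8 → [10, 5, 8, 4, 8, 4, 5]

[10, 5, 8, 4, 8, 4, 5]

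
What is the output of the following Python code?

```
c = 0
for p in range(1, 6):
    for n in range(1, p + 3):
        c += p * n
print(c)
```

295

p=1,n=1: c = 0+1 = 1
p=1,n=2: c = 1+2 = 3
p=1,n=3: c = 3+3 = 6
p=2,n=1: c = 6+2 = 8
p=2,n=2: c = 8+4 = 12
p=2,n=3: c = 12+6 = 18
p=2,n=4: c = 18+8 = 26
p=3,n=1: c = 26+3 = 29
p=3,n=2: c = 29+6 = 35
p=3,n=3: c = 35+9 = 44
p=3,n=4: c = 44+12 = 56
p=3,n=5: c = 56+15 = 71
p=4,n=1: c = 71+4 = 75
p=4,n=2: c = 75+8 = 83
p=4,n=3: c = 83+12 = 95
p=4,n=4: c = 95+16 = 111
p=4,n=5: c = 111+20 = 131
p=4,n=6: c = 131+24 = 155
p=5,n=1: c = 155+5 = 160
p=5,n=2: c = 160+10 = 170
p=5,n=3: c = 170+15 = 185
p=5,n=4: c = 185+20 = 205
p=5,n=5: c = 205+25 = 230
p=5,n=6: c = 230+30 = 260
p=5,n=7: c = 260+35 = 295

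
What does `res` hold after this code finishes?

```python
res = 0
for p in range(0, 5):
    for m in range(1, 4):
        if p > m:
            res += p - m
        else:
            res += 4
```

p=0,m=1: not 0>1, res = 0+4 = 4
p=0,m=2: not 0>2, res = 4+4 = 8
p=0,m=3: not 0>3, res = 8+4 = 12
p=1,m=1: not 1>1, res = 12+4 = 16
p=1,m=2: not 1>2, res = 16+4 = 20
p=1,m=3: not 1>3, res = 20+4 = 24
p=2,m=1: 2>1, res = 24+1 = 25
p=2,m=2: not 2>2, res = 25+4 = 29
p=2,m=3: not 2>3, res = 29+4 = 33
p=3,m=1: 3>1, res = 33+2 = 35
p=3,m=2: 3>2, res = 35+1 = 36
p=3,m=3: not 3>3, res = 36+4 = 40
p=4,m=1: 4>1, res = 40+3 = 43
p=4,m=2: 4>2, res = 43+2 = 45
p=4,m=3: 4>3, res = 45+1 = 46

46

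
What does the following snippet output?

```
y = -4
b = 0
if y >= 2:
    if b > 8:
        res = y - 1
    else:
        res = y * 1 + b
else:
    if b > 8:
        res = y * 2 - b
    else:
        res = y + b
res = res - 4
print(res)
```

y=-4, b=0
y >= 2 is False; b > 8 is False
→ res = y + b = -4
res = (-4)-4 = -8

-8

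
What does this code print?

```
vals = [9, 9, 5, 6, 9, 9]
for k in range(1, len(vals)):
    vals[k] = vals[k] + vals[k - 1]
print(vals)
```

[9, 18, 23, 29, 38, 47]

k=1: vals[1] = 9+9 = 18 → [9, 18, 5, 6, 9, 9]
k=2: vals[2] = 5+18 = 23 → [9, 18, 23, 6, 9, 9]
k=3: vals[3] = 6+23 = 29 → [9, 18, 23, 29, 9, 9]
k=4: vals[4] = 9+29 = 38 → [9, 18, 23, 29, 38, 9]
k=5: vals[5] = 9+38 = 47 → [9, 18, 23, 29, 38, 47]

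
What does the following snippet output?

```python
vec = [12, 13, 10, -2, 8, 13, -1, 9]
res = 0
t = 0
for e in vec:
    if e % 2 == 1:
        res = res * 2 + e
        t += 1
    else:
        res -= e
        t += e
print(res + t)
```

e=12: not odd, res = 0-12 = -12; t=12
e=13: odd, res = (-12)*2+13 = -11; t=13
e=10: not odd, res = (-11)-10 = -21; t=23
e=-2: not odd, res = (-21)-(-2) = -19; t=21
e=8: not odd, res = (-19)-8 = -27; t=29
e=13: odd, res = (-27)*2+13 = -41; t=30
e=-1: odd, res = (-41)*2+(-1) = -83; t=31
e=9: odd, res = (-83)*2+9 = -157; t=32
res+t = (-157)+32 = -125

-125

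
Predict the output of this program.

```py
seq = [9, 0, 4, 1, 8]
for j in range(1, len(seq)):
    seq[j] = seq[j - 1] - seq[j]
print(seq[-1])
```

j=1: seq[1] = 9-0 = 9 → [9, 9, 4, 1, 8]
j=2: seq[2] = 9-4 = 5 → [9, 9, 5, 1, 8]
j=3: seq[3] = 5-1 = 4 → [9, 9, 5, 4, 8]
j=4: seq[4] = 4-8 = -4 → [9, 9, 5, 4, -4]

-4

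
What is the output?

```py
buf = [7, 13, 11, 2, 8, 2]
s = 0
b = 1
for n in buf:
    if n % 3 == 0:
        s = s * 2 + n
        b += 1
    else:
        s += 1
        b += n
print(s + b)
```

n=7: not %3==0, s = 0+1 = 1; b=8
n=13: not %3==0, s = 1+1 = 2; b=21
n=11: not %3==0, s = 2+1 = 3; b=32
n=2: not %3==0, s = 3+1 = 4; b=34
n=8: not %3==0, s = 4+1 = 5; b=42
n=2: not %3==0, s = 5+1 = 6; b=44
s+b = 6+44 = 50

50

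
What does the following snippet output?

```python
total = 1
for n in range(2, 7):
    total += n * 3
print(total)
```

61

n=2: total = 1+2*3 = 7
n=3: total = 7+3*3 = 16
n=4: total = 16+4*3 = 28
n=5: total = 28+5*3 = 43
n=6: total = 43+6*3 = 61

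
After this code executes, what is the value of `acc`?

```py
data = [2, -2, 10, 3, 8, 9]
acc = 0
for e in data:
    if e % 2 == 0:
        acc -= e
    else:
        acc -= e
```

e=2: even, acc = 0-2 = -2
e=-2: even, acc = (-2)-(-2) = 0
e=10: even, acc = 0-10 = -10
e=3: not even, acc = (-10)-3 = -13
e=8: even, acc = (-13)-8 = -21
e=9: not even, acc = (-21)-9 = -30

-30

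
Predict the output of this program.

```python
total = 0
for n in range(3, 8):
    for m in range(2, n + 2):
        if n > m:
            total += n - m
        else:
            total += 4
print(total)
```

75

n=3,m=2: 3>2, total = 0+1 = 1
n=3,m=3: not 3>3, total = 1+4 = 5
n=3,m=4: not 3>4, total = 5+4 = 9
n=4,m=2: 4>2, total = 9+2 = 11
n=4,m=3: 4>3, total = 11+1 = 12
n=4,m=4: not 4>4, total = 12+4 = 16
n=4,m=5: not 4>5, total = 16+4 = 20
n=5,m=2: 5>2, total = 20+3 = 23
n=5,m=3: 5>3, total = 23+2 = 25
n=5,m=4: 5>4, total = 25+1 = 26
n=5,m=5: not 5>5, total = 26+4 = 30
n=5,m=6: not 5>6, total = 30+4 = 34
n=6,m=2: 6>2, total = 34+4 = 38
n=6,m=3: 6>3, total = 38+3 = 41
n=6,m=4: 6>4, total = 41+2 = 43
n=6,m=5: 6>5, total = 43+1 = 44
n=6,m=6: not 6>6, total = 44+4 = 48
n=6,m=7: not 6>7, total = 48+4 = 52
n=7,m=2: 7>2, total = 52+5 = 57
n=7,m=3: 7>3, total = 57+4 = 61
n=7,m=4: 7>4, total = 61+3 = 64
n=7,m=5: 7>5, total = 64+2 = 66
n=7,m=6: 7>6, total = 66+1 = 67
n=7,m=7: not 7>7, total = 67+4 = 71
n=7,m=8: not 7>8, total = 71+4 = 75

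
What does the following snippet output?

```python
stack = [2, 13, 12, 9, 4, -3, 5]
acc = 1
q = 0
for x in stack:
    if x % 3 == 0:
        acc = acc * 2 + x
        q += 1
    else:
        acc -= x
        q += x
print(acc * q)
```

-1674

x=2: not %3==0, acc = 1-2 = -1; q=2
x=13: not %3==0, acc = (-1)-13 = -14; q=15
x=12: %3==0, acc = (-14)*2+12 = -16; q=16
x=9: %3==0, acc = (-16)*2+9 = -23; q=17
x=4: not %3==0, acc = (-23)-4 = -27; q=21
x=-3: %3==0, acc = (-27)*2+(-3) = -57; q=22
x=5: not %3==0, acc = (-57)-5 = -62; q=27
acc*q = (-62)*27 = -1674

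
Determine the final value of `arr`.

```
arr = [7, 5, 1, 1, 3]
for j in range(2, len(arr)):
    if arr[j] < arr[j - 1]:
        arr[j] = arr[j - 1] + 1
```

j=2: 1<5, arr[2] = 5+1 = 6 → [7, 5, 6, 1, 3]
j=3: 1<6, arr[3] = 6+1 = 7 → [7, 5, 6, 7, 3]
j=4: 3<7, arr[4] = 7+1 = 8 → [7, 5, 6, 7, 8]

[7, 5, 6, 7, 8]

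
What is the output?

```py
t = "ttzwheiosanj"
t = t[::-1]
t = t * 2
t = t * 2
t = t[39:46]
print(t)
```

soiehwz

reverse → 'jnasoiehwztt'
repeat ×2 → 'jnasoiehwzttjnasoiehwztt'
repeat ×2 → 'jnasoiehwzttjnasoiehwzttjnasoiehwzttjnasoiehwztt'
slice [39:46] → 'soiehwz'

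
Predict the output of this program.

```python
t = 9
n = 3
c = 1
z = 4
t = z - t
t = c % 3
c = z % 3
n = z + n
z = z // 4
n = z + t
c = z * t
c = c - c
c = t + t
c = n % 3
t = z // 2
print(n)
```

t = 4-9 = -5
t = 1%3 = 1
c = 4%3 = 1
n = 4+3 = 7
z = 4//4 = 1
n = 1+1 = 2
c = 1*1 = 1
c = 1-1 = 0
c = 1+1 = 2
c = 2%3 = 2
t = 1//2 = 0

2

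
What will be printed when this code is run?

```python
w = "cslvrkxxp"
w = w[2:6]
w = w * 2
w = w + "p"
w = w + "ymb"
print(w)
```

slice [2:6] → 'lvrk'
repeat ×2 → 'lvrklvrk'
+ 'p' → 'lvrklvrkp'
+ 'ymb' → 'lvrklvrkpymb'

lvrklvrkpymb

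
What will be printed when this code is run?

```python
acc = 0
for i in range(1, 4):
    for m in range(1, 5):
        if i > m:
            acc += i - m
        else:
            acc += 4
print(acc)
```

40

i=1,m=1: not 1>1, acc = 0+4 = 4
i=1,m=2: not 1>2, acc = 4+4 = 8
i=1,m=3: not 1>3, acc = 8+4 = 12
i=1,m=4: not 1>4, acc = 12+4 = 16
i=2,m=1: 2>1, acc = 16+1 = 17
i=2,m=2: not 2>2, acc = 17+4 = 21
i=2,m=3: not 2>3, acc = 21+4 = 25
i=2,m=4: not 2>4, acc = 25+4 = 29
i=3,m=1: 3>1, acc = 29+2 = 31
i=3,m=2: 3>2, acc = 31+1 = 32
i=3,m=3: not 3>3, acc = 32+4 = 36
i=3,m=4: not 3>4, acc = 36+4 = 40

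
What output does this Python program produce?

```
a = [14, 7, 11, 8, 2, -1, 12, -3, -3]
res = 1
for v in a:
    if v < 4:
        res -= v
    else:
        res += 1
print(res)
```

11

v=14: not <4, res = 1+1 = 2
v=7: not <4, res = 2+1 = 3
v=11: not <4, res = 3+1 = 4
v=8: not <4, res = 4+1 = 5
v=2: <4, res = 5-2 = 3
v=-1: <4, res = 3-(-1) = 4
v=12: not <4, res = 4+1 = 5
v=-3: <4, res = 5-(-3) = 8
v=-3: <4, res = 8-(-3) = 11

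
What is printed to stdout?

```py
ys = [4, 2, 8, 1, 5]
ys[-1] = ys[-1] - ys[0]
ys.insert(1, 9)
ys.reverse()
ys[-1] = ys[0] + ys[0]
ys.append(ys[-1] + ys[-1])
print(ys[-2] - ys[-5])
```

-6

ys[-1] = ys[-1]-ys[0] = 5-4 = 1 → [4, 2, 8, 1, 1]
insert 9 at 1 → [4, 9, 2, 8, 1, 1]
reverse → [1, 1, 8, 2, 9, 4]
ys[-1] = ys[0]+ys[0] = 1+1 = 2 → [1, 1, 8, 2, 9, 2]
append ys[-1]+ys[-1] = 2+2 = 4 → [1, 1, 8, 2, 9, 2, 4]
ys[-2]-ys[-5] = 2-8 = -6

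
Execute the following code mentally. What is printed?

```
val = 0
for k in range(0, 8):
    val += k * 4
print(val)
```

112

k=0: val = 0+0*4 = 0
k=1: val = 0+1*4 = 4
k=2: val = 4+2*4 = 12
k=3: val = 12+3*4 = 24
k=4: val = 24+4*4 = 40
k=5: val = 40+5*4 = 60
k=6: val = 60+6*4 = 84
k=7: val = 84+7*4 = 112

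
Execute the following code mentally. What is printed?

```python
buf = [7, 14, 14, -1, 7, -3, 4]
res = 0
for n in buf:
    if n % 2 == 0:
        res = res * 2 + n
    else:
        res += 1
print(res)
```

n=7: not even, res = 0+1 = 1
n=14: even, res = 1*2+14 = 16
n=14: even, res = 16*2+14 = 46
n=-1: not even, res = 46+1 = 47
n=7: not even, res = 47+1 = 48
n=-3: not even, res = 48+1 = 49
n=4: even, res = 49*2+4 = 102

102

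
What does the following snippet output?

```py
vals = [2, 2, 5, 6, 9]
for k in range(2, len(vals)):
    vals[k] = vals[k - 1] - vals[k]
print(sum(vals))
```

-26

k=2: vals[2] = 2-5 = -3 → [2, 2, -3, 6, 9]
k=3: vals[3] = (-3)-6 = -9 → [2, 2, -3, -9, 9]
k=4: vals[4] = (-9)-9 = -18 → [2, 2, -3, -9, -18]
sum = -26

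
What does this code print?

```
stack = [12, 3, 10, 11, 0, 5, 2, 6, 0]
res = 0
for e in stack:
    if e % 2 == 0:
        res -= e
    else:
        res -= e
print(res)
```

-49

e=12: even, res = 0-12 = -12
e=3: not even, res = (-12)-3 = -15
e=10: even, res = (-15)-10 = -25
e=11: not even, res = (-25)-11 = -36
e=0: even, res = (-36)-0 = -36
e=5: not even, res = (-36)-5 = -41
e=2: even, res = (-41)-2 = -43
e=6: even, res = (-43)-6 = -49
e=0: even, res = (-49)-0 = -49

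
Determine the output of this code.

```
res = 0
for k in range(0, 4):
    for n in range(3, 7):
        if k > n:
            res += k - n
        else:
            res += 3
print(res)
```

48

k=0,n=3: not 0>3, res = 0+3 = 3
k=0,n=4: not 0>4, res = 3+3 = 6
k=0,n=5: not 0>5, res = 6+3 = 9
k=0,n=6: not 0>6, res = 9+3 = 12
k=1,n=3: not 1>3, res = 12+3 = 15
k=1,n=4: not 1>4, res = 15+3 = 18
k=1,n=5: not 1>5, res = 18+3 = 21
k=1,n=6: not 1>6, res = 21+3 = 24
k=2,n=3: not 2>3, res = 24+3 = 27
k=2,n=4: not 2>4, res = 27+3 = 30
k=2,n=5: not 2>5, res = 30+3 = 33
k=2,n=6: not 2>6, res = 33+3 = 36
k=3,n=3: not 3>3, res = 36+3 = 39
k=3,n=4: not 3>4, res = 39+3 = 42
k=3,n=5: not 3>5, res = 42+3 = 45
k=3,n=6: not 3>6, res = 45+3 = 48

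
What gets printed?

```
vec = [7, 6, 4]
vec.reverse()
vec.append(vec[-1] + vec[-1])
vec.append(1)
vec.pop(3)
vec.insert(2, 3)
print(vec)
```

[4, 6, 3, 7, 1]

reverse → [4, 6, 7]
append vec[-1]+vec[-1] = 7+7 = 14 → [4, 6, 7, 14]
append 1 → [4, 6, 7, 14, 1]
pop(3) removes 14 → [4, 6, 7, 1]
insert 3 at 2 → [4, 6, 3, 7, 1]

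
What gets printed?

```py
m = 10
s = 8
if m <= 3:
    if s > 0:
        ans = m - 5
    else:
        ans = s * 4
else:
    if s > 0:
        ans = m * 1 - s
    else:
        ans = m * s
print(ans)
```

m=10, s=8
m <= 3 is False; s > 0 is True
→ ans = m * 1 - s = 2

2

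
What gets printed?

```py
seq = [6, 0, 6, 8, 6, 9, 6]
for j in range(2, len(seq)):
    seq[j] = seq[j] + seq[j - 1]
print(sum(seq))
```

110

j=2: seq[2] = 6+0 = 6 → [6, 0, 6, 8, 6, 9, 6]
j=3: seq[3] = 8+6 = 14 → [6, 0, 6, 14, 6, 9, 6]
j=4: seq[4] = 6+14 = 20 → [6, 0, 6, 14, 20, 9, 6]
j=5: seq[5] = 9+20 = 29 → [6, 0, 6, 14, 20, 29, 6]
j=6: seq[6] = 6+29 = 35 → [6, 0, 6, 14, 20, 29, 35]
sum = 110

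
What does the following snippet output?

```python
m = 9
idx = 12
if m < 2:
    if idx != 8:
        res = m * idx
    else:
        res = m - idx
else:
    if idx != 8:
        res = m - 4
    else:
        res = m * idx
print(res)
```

m=9, idx=12
m < 2 is False; idx != 8 is True
→ res = m - 4 = 5

5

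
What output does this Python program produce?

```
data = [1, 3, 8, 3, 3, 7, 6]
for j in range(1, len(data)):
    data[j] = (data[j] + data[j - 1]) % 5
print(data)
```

j=1: data[1] = (3+1)%5 = 4 → [1, 4, 8, 3, 3, 7, 6]
j=2: data[2] = (8+4)%5 = 2 → [1, 4, 2, 3, 3, 7, 6]
j=3: data[3] = (3+2)%5 = 0 → [1, 4, 2, 0, 3, 7, 6]
j=4: data[4] = (3+0)%5 = 3 → [1, 4, 2, 0, 3, 7, 6]
j=5: data[5] = (7+3)%5 = 0 → [1, 4, 2, 0, 3, 0, 6]
j=6: data[6] = (6+0)%5 = 1 → [1, 4, 2, 0, 3, 0, 1]

[1, 4, 2, 0, 3, 0, 1]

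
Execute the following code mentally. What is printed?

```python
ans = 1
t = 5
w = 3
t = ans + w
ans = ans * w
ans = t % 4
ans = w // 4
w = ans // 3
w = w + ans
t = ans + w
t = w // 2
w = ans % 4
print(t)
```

t = 1+3 = 4
ans = 1*3 = 3
ans = 4%4 = 0
ans = 3//4 = 0
w = 0//3 = 0
w = 0+0 = 0
t = 0+0 = 0
t = 0//2 = 0
w = 0%4 = 0

0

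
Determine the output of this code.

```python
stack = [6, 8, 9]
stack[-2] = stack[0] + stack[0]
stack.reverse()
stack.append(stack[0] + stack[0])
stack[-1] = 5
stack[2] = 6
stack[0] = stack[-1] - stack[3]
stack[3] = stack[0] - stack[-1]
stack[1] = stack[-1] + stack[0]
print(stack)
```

[0, -5, 6, -5]

stack[-2] = stack[0]+stack[0] = 6+6 = 12 → [6, 12, 9]
reverse → [9, 12, 6]
append stack[0]+stack[0] = 9+9 = 18 → [9, 12, 6, 18]
stack[-1] = 5 → [9, 12, 6, 5]
stack[2] = 6 → [9, 12, 6, 5]
stack[0] = stack[-1]-stack[3] = 5-5 = 0 → [0, 12, 6, 5]
stack[3] = stack[0]-stack[-1] = 0-5 = -5 → [0, 12, 6, -5]
stack[1] = stack[-1]+stack[0] = (-5)+0 = -5 → [0, -5, 6, -5]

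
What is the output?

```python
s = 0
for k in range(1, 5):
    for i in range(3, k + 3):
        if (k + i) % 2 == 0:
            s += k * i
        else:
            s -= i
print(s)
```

60

k=1,i=3: even sum, s = 0+3 = 3
k=2,i=3: odd sum, s = 3-3 = 0
k=2,i=4: even sum, s = 0+8 = 8
k=3,i=3: even sum, s = 8+9 = 17
k=3,i=4: odd sum, s = 17-4 = 13
k=3,i=5: even sum, s = 13+15 = 28
k=4,i=3: odd sum, s = 28-3 = 25
k=4,i=4: even sum, s = 25+16 = 41
k=4,i=5: odd sum, s = 41-5 = 36
k=4,i=6: even sum, s = 36+24 = 60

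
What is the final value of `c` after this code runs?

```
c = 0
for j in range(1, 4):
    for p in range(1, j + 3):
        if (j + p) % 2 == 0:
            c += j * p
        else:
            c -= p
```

j=1,p=1: even sum, c = 0+1 = 1
j=1,p=2: odd sum, c = 1-2 = -1
j=1,p=3: even sum, c = (-1)+3 = 2
j=2,p=1: odd sum, c = 2-1 = 1
j=2,p=2: even sum, c = 1+4 = 5
j=2,p=3: odd sum, c = 5-3 = 2
j=2,p=4: even sum, c = 2+8 = 10
j=3,p=1: even sum, c = 10+3 = 13
j=3,p=2: odd sum, c = 13-2 = 11
j=3,p=3: even sum, c = 11+9 = 20
j=3,p=4: odd sum, c = 20-4 = 16
j=3,p=5: even sum, c = 16+15 = 31

31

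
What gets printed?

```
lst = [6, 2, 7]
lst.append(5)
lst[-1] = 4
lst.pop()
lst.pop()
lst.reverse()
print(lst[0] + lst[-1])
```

append 5 → [6, 2, 7, 5]
lst[-1] = 4 → [6, 2, 7, 4]
pop() removes 4 → [6, 2, 7]
pop() removes 7 → [6, 2]
reverse → [2, 6]
lst[0]+lst[-1] = 2+6 = 8

8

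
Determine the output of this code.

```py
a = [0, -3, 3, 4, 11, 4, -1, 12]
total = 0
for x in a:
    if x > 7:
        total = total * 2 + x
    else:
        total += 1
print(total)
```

54

x=0: not >7, total = 0+1 = 1
x=-3: not >7, total = 1+1 = 2
x=3: not >7, total = 2+1 = 3
x=4: not >7, total = 3+1 = 4
x=11: >7, total = 4*2+11 = 19
x=4: not >7, total = 19+1 = 20
x=-1: not >7, total = 20+1 = 21
x=12: >7, total = 21*2+12 = 54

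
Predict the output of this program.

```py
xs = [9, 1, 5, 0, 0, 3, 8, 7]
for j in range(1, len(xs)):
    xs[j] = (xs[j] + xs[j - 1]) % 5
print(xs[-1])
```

j=1: xs[1] = (1+9)%5 = 0 → [9, 0, 5, 0, 0, 3, 8, 7]
j=2: xs[2] = (5+0)%5 = 0 → [9, 0, 0, 0, 0, 3, 8, 7]
j=3: xs[3] = (0+0)%5 = 0 → [9, 0, 0, 0, 0, 3, 8, 7]
j=4: xs[4] = (0+0)%5 = 0 → [9, 0, 0, 0, 0, 3, 8, 7]
j=5: xs[5] = (3+0)%5 = 3 → [9, 0, 0, 0, 0, 3, 8, 7]
j=6: xs[6] = (8+3)%5 = 1 → [9, 0, 0, 0, 0, 3, 1, 7]
j=7: xs[7] = (7+1)%5 = 3 → [9, 0, 0, 0, 0, 3, 1, 3]

3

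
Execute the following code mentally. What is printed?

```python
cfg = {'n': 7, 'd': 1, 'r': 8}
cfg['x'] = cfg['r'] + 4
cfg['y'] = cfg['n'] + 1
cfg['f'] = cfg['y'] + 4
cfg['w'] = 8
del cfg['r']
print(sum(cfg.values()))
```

48

cfg['x'] = cfg['r']+4 = 12 → {'n': 7, 'd': 1, 'r': 8, 'x': 12}
cfg['y'] = cfg['n']+1 = 8 → {'n': 7, 'd': 1, 'r': 8, 'x': 12, 'y': 8}
cfg['f'] = cfg['y']+4 = 12 → {'n': 7, 'd': 1, 'r': 8, 'x': 12, 'y': 8, 'f': 12}
cfg['w'] = 8 → {'n': 7, 'd': 1, 'r': 8, 'x': 12, 'y': 8, 'f': 12, 'w': 8}
del 'r' → {'n': 7, 'd': 1, 'x': 12, 'y': 8, 'f': 12, 'w': 8}
sum of values = 48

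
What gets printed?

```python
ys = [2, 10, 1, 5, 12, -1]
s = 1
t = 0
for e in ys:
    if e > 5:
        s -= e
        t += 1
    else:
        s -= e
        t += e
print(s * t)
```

-252

e=2: not >5, s = 1-2 = -1; t=2
e=10: >5, s = (-1)-10 = -11; t=3
e=1: not >5, s = (-11)-1 = -12; t=4
e=5: not >5, s = (-12)-5 = -17; t=9
e=12: >5, s = (-17)-12 = -29; t=10
e=-1: not >5, s = (-29)-(-1) = -28; t=9
s*t = (-28)*9 = -252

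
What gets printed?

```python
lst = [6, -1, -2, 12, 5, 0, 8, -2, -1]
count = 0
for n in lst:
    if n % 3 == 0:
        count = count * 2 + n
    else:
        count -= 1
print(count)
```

n=6: %3==0, count = 0*2+6 = 6
n=-1: not %3==0, count = 6-1 = 5
n=-2: not %3==0, count = 5-1 = 4
n=12: %3==0, count = 4*2+12 = 20
n=5: not %3==0, count = 20-1 = 19
n=0: %3==0, count = 19*2+0 = 38
n=8: not %3==0, count = 38-1 = 37
n=-2: not %3==0, count = 37-1 = 36
n=-1: not %3==0, count = 36-1 = 35

35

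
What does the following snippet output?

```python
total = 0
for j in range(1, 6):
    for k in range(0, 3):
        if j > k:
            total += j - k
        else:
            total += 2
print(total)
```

37

j=1,k=0: 1>0, total = 0+1 = 1
j=1,k=1: not 1>1, total = 1+2 = 3
j=1,k=2: not 1>2, total = 3+2 = 5
j=2,k=0: 2>0, total = 5+2 = 7
j=2,k=1: 2>1, total = 7+1 = 8
j=2,k=2: not 2>2, total = 8+2 = 10
j=3,k=0: 3>0, total = 10+3 = 13
j=3,k=1: 3>1, total = 13+2 = 15
j=3,k=2: 3>2, total = 15+1 = 16
j=4,k=0: 4>0, total = 16+4 = 20
j=4,k=1: 4>1, total = 20+3 = 23
j=4,k=2: 4>2, total = 23+2 = 25
j=5,k=0: 5>0, total = 25+5 = 30
j=5,k=1: 5>1, total = 30+4 = 34
j=5,k=2: 5>2, total = 34+3 = 37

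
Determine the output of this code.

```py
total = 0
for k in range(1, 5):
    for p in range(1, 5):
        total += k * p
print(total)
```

100

k=1,p=1: total = 0+1 = 1
k=1,p=2: total = 1+2 = 3
k=1,p=3: total = 3+3 = 6
k=1,p=4: total = 6+4 = 10
k=2,p=1: total = 10+2 = 12
k=2,p=2: total = 12+4 = 16
k=2,p=3: total = 16+6 = 22
k=2,p=4: total = 22+8 = 30
k=3,p=1: total = 30+3 = 33
k=3,p=2: total = 33+6 = 39
k=3,p=3: total = 39+9 = 48
k=3,p=4: total = 48+12 = 60
k=4,p=1: total = 60+4 = 64
k=4,p=2: total = 64+8 = 72
k=4,p=3: total = 72+12 = 84
k=4,p=4: total = 84+16 = 100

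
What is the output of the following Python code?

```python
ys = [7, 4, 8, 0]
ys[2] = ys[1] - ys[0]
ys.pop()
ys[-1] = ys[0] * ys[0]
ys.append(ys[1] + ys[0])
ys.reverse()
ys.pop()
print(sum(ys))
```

ys[2] = ys[1]-ys[0] = 4-7 = -3 → [7, 4, -3, 0]
pop() removes 0 → [7, 4, -3]
ys[-1] = ys[0]*ys[0] = 7*7 = 49 → [7, 4, 49]
append ys[1]+ys[0] = 4+7 = 11 → [7, 4, 49, 11]
reverse → [11, 49, 4, 7]
pop() removes 7 → [11, 49, 4]
sum = 64

64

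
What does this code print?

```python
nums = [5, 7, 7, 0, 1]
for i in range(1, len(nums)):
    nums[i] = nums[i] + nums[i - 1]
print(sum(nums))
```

i=1: nums[1] = 7+5 = 12 → [5, 12, 7, 0, 1]
i=2: nums[2] = 7+12 = 19 → [5, 12, 19, 0, 1]
i=3: nums[3] = 0+19 = 19 → [5, 12, 19, 19, 1]
i=4: nums[4] = 1+19 = 20 → [5, 12, 19, 19, 20]
sum = 75

75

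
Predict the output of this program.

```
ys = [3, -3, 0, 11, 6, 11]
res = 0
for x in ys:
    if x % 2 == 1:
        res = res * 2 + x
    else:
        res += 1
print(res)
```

x=3: odd, res = 0*2+3 = 3
x=-3: odd, res = 3*2+(-3) = 3
x=0: not odd, res = 3+1 = 4
x=11: odd, res = 4*2+11 = 19
x=6: not odd, res = 19+1 = 20
x=11: odd, res = 20*2+11 = 51

51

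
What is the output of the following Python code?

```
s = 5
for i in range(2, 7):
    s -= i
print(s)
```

i=2: s = 5-2 = 3
i=3: s = 3-3 = 0
i=4: s = 0-4 = -4
i=5: s = (-4)-5 = -9
i=6: s = (-9)-6 = -15

-15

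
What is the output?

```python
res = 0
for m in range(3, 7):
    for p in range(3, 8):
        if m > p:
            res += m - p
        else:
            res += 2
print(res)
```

m=3,p=3: not 3>3, res = 0+2 = 2
m=3,p=4: not 3>4, res = 2+2 = 4
m=3,p=5: not 3>5, res = 4+2 = 6
m=3,p=6: not 3>6, res = 6+2 = 8
m=3,p=7: not 3>7, res = 8+2 = 10
m=4,p=3: 4>3, res = 10+1 = 11
m=4,p=4: not 4>4, res = 11+2 = 13
m=4,p=5: not 4>5, res = 13+2 = 15
m=4,p=6: not 4>6, res = 15+2 = 17
m=4,p=7: not 4>7, res = 17+2 = 19
m=5,p=3: 5>3, res = 19+2 = 21
m=5,p=4: 5>4, res = 21+1 = 22
m=5,p=5: not 5>5, res = 22+2 = 24
m=5,p=6: not 5>6, res = 24+2 = 26
m=5,p=7: not 5>7, res = 26+2 = 28
m=6,p=3: 6>3, res = 28+3 = 31
m=6,p=4: 6>4, res = 31+2 = 33
m=6,p=5: 6>5, res = 33+1 = 34
m=6,p=6: not 6>6, res = 34+2 = 36
m=6,p=7: not 6>7, res = 36+2 = 38

38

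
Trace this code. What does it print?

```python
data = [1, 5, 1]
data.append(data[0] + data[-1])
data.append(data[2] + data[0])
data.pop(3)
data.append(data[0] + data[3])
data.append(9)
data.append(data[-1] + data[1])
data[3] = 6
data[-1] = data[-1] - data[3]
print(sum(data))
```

33

append data[0]+data[-1] = 1+1 = 2 → [1, 5, 1, 2]
append data[2]+data[0] = 1+1 = 2 → [1, 5, 1, 2, 2]
pop(3) removes 2 → [1, 5, 1, 2]
append data[0]+data[3] = 1+2 = 3 → [1, 5, 1, 2, 3]
append 9 → [1, 5, 1, 2, 3, 9]
append data[-1]+data[1] = 9+5 = 14 → [1, 5, 1, 2, 3, 9, 14]
data[3] = 6 → [1, 5, 1, 6, 3, 9, 14]
data[-1] = data[-1]-data[3] = 14-6 = 8 → [1, 5, 1, 6, 3, 9, 8]
sum = 33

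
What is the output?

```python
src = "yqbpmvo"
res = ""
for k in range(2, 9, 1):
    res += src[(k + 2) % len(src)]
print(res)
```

mvoyqbp

k=2: add src[4]='m' → 'm'
k=3: add src[5]='v' → 'mv'
k=4: add src[6]='o' → 'mvo'
k=5: add src[0]='y' → 'mvoy'
k=6: add src[1]='q' → 'mvoyq'
k=7: add src[2]='b' → 'mvoyqb'
k=8: add src[3]='p' → 'mvoyqbp'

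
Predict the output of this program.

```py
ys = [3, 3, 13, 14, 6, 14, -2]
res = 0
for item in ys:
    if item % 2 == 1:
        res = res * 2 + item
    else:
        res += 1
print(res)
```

35

item=3: odd, res = 0*2+3 = 3
item=3: odd, res = 3*2+3 = 9
item=13: odd, res = 9*2+13 = 31
item=14: not odd, res = 31+1 = 32
item=6: not odd, res = 32+1 = 33
item=14: not odd, res = 33+1 = 34
item=-2: not odd, res = 34+1 = 35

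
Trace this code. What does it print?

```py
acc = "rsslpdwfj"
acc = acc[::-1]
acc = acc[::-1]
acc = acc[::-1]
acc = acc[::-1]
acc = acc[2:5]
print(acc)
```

reverse → 'jfwdplssr'
reverse → 'rsslpdwfj'
reverse → 'jfwdplssr'
reverse → 'rsslpdwfj'
slice [2:5] → 'slp'

slp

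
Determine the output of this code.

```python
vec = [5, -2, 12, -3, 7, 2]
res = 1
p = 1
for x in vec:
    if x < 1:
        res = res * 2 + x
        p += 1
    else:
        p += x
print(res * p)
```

-87

x=5: not <1; p=6
x=-2: <1, res = 1*2+(-2) = 0; p=7
x=12: not <1; p=19
x=-3: <1, res = 0*2+(-3) = -3; p=20
x=7: not <1; p=27
x=2: not <1; p=29
res*p = (-3)*29 = -87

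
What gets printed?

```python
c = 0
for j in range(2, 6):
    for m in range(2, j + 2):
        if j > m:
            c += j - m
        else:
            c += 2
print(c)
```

26

j=2,m=2: not 2>2, c = 0+2 = 2
j=2,m=3: not 2>3, c = 2+2 = 4
j=3,m=2: 3>2, c = 4+1 = 5
j=3,m=3: not 3>3, c = 5+2 = 7
j=3,m=4: not 3>4, c = 7+2 = 9
j=4,m=2: 4>2, c = 9+2 = 11
j=4,m=3: 4>3, c = 11+1 = 12
j=4,m=4: not 4>4, c = 12+2 = 14
j=4,m=5: not 4>5, c = 14+2 = 16
j=5,m=2: 5>2, c = 16+3 = 19
j=5,m=3: 5>3, c = 19+2 = 21
j=5,m=4: 5>4, c = 21+1 = 22
j=5,m=5: not 5>5, c = 22+2 = 24
j=5,m=6: not 5>6, c = 24+2 = 26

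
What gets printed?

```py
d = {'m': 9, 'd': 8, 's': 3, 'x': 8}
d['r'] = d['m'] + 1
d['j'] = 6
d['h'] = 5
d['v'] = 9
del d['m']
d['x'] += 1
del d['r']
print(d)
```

{'d': 8, 's': 3, 'x': 9, 'j': 6, 'h': 5, 'v': 9}

d['r'] = d['m']+1 = 10 → {'m': 9, 'd': 8, 's': 3, 'x': 8, 'r': 10}
d['j'] = 6 → {'m': 9, 'd': 8, 's': 3, 'x': 8, 'r': 10, 'j': 6}
d['h'] = 5 → {'m': 9, 'd': 8, 's': 3, 'x': 8, 'r': 10, 'j': 6, 'h': 5}
d['v'] = 9 → {'m': 9, 'd': 8, 's': 3, 'x': 8, 'r': 10, 'j': 6, 'h': 5, 'v': 9}
del 'm' → {'d': 8, 's': 3, 'x': 8, 'r': 10, 'j': 6, 'h': 5, 'v': 9}
d['x'] = 8+1 = 9 → {'d': 8, 's': 3, 'x': 9, 'r': 10, 'j': 6, 'h': 5, 'v': 9}
del 'r' → {'d': 8, 's': 3, 'x': 9, 'j': 6, 'h': 5, 'v': 9}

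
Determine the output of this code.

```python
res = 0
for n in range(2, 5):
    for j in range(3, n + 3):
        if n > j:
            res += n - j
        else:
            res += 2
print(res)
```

17

n=2,j=3: not 2>3, res = 0+2 = 2
n=2,j=4: not 2>4, res = 2+2 = 4
n=3,j=3: not 3>3, res = 4+2 = 6
n=3,j=4: not 3>4, res = 6+2 = 8
n=3,j=5: not 3>5, res = 8+2 = 10
n=4,j=3: 4>3, res = 10+1 = 11
n=4,j=4: not 4>4, res = 11+2 = 13
n=4,j=5: not 4>5, res = 13+2 = 15
n=4,j=6: not 4>6, res = 15+2 = 17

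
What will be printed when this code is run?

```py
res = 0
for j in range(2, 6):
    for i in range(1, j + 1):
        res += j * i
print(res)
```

139

j=2,i=1: res = 0+2 = 2
j=2,i=2: res = 2+4 = 6
j=3,i=1: res = 6+3 = 9
j=3,i=2: res = 9+6 = 15
j=3,i=3: res = 15+9 = 24
j=4,i=1: res = 24+4 = 28
j=4,i=2: res = 28+8 = 36
j=4,i=3: res = 36+12 = 48
j=4,i=4: res = 48+16 = 64
j=5,i=1: res = 64+5 = 69
j=5,i=2: res = 69+10 = 79
j=5,i=3: res = 79+15 = 94
j=5,i=4: res = 94+20 = 114
j=5,i=5: res = 114+25 = 139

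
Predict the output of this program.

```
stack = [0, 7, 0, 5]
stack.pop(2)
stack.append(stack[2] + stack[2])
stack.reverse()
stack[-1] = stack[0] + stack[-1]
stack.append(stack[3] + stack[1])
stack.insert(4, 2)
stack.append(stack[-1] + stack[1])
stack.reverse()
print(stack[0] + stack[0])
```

40

pop(2) removes 0 → [0, 7, 5]
append stack[2]+stack[2] = 5+5 = 10 → [0, 7, 5, 10]
reverse → [10, 5, 7, 0]
stack[-1] = stack[0]+stack[-1] = 10+0 = 10 → [10, 5, 7, 10]
append stack[3]+stack[1] = 10+5 = 15 → [10, 5, 7, 10, 15]
insert 2 at 4 → [10, 5, 7, 10, 2, 15]
append stack[-1]+stack[1] = 15+5 = 20 → [10, 5, 7, 10, 2, 15, 20]
reverse → [20, 15, 2, 10, 7, 5, 10]
stack[0]+stack[0] = 20+20 = 40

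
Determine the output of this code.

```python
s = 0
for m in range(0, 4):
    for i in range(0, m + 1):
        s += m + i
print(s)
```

30

m=0,i=0: s = 0+0 = 0
m=1,i=0: s = 0+1 = 1
m=1,i=1: s = 1+2 = 3
m=2,i=0: s = 3+2 = 5
m=2,i=1: s = 5+3 = 8
m=2,i=2: s = 8+4 = 12
m=3,i=0: s = 12+3 = 15
m=3,i=1: s = 15+4 = 19
m=3,i=2: s = 19+5 = 24
m=3,i=3: s = 24+6 = 30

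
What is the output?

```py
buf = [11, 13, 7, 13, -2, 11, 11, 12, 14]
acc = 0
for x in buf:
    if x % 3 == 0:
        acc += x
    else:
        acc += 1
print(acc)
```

20

x=11: not %3==0, acc = 0+1 = 1
x=13: not %3==0, acc = 1+1 = 2
x=7: not %3==0, acc = 2+1 = 3
x=13: not %3==0, acc = 3+1 = 4
x=-2: not %3==0, acc = 4+1 = 5
x=11: not %3==0, acc = 5+1 = 6
x=11: not %3==0, acc = 6+1 = 7
x=12: %3==0, acc = 7+12 = 19
x=14: not %3==0, acc = 19+1 = 20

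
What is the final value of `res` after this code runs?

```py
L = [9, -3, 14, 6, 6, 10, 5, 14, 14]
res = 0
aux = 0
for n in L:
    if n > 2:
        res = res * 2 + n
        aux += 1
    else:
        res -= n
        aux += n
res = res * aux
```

14310

n=9: >2, res = 0*2+9 = 9; aux=1
n=-3: not >2, res = 9-(-3) = 12; aux=-2
n=14: >2, res = 12*2+14 = 38; aux=-1
n=6: >2, res = 38*2+6 = 82; aux=0
n=6: >2, res = 82*2+6 = 170; aux=1
n=10: >2, res = 170*2+10 = 350; aux=2
n=5: >2, res = 350*2+5 = 705; aux=3
n=14: >2, res = 705*2+14 = 1424; aux=4
n=14: >2, res = 1424*2+14 = 2862; aux=5
res*aux = 2862*5 = 14310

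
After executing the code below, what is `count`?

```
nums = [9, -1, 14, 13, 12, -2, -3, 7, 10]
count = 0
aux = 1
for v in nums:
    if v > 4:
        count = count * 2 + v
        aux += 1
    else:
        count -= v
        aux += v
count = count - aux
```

739

v=9: >4, count = 0*2+9 = 9; aux=2
v=-1: not >4, count = 9-(-1) = 10; aux=1
v=14: >4, count = 10*2+14 = 34; aux=2
v=13: >4, count = 34*2+13 = 81; aux=3
v=12: >4, count = 81*2+12 = 174; aux=4
v=-2: not >4, count = 174-(-2) = 176; aux=2
v=-3: not >4, count = 176-(-3) = 179; aux=-1
v=7: >4, count = 179*2+7 = 365; aux=0
v=10: >4, count = 365*2+10 = 740; aux=1
count-aux = 740-1 = 739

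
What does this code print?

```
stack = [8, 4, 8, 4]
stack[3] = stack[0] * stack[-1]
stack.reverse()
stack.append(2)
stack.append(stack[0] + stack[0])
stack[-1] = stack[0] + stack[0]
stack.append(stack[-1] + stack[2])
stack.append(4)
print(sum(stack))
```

stack[3] = stack[0]*stack[-1] = 8*4 = 32 → [8, 4, 8, 32]
reverse → [32, 8, 4, 8]
append 2 → [32, 8, 4, 8, 2]
append stack[0]+stack[0] = 32+32 = 64 → [32, 8, 4, 8, 2, 64]
stack[-1] = stack[0]+stack[0] = 32+32 = 64 → [32, 8, 4, 8, 2, 64]
append stack[-1]+stack[2] = 64+4 = 68 → [32, 8, 4, 8, 2, 64, 68]
append 4 → [32, 8, 4, 8, 2, 64, 68, 4]
sum = 190

190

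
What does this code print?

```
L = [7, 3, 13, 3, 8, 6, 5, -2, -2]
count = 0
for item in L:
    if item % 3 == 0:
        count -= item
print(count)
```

-12

item=7: not %3==0
item=3: %3==0, count = 0-3 = -3
item=13: not %3==0
item=3: %3==0, count = (-3)-3 = -6
item=8: not %3==0
item=6: %3==0, count = (-6)-6 = -12
item=5: not %3==0
item=-2: not %3==0
item=-2: not %3==0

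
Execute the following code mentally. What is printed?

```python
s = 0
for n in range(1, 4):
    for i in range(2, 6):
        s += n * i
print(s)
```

84

n=1,i=2: s = 0+2 = 2
n=1,i=3: s = 2+3 = 5
n=1,i=4: s = 5+4 = 9
n=1,i=5: s = 9+5 = 14
n=2,i=2: s = 14+4 = 18
n=2,i=3: s = 18+6 = 24
n=2,i=4: s = 24+8 = 32
n=2,i=5: s = 32+10 = 42
n=3,i=2: s = 42+6 = 48
n=3,i=3: s = 48+9 = 57
n=3,i=4: s = 57+12 = 69
n=3,i=5: s = 69+15 = 84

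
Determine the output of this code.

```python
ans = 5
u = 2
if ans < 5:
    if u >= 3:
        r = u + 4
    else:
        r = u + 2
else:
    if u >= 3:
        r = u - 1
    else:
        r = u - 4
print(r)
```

-2

ans=5, u=2
ans < 5 is False; u >= 3 is False
→ r = u - 4 = -2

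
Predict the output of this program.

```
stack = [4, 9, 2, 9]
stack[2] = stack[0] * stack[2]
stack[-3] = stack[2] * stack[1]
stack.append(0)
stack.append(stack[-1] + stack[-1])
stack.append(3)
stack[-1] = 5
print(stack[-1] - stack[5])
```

5

stack[2] = stack[0]*stack[2] = 4*2 = 8 → [4, 9, 8, 9]
stack[-3] = stack[2]*stack[1] = 8*9 = 72 → [4, 72, 8, 9]
append 0 → [4, 72, 8, 9, 0]
append stack[-1]+stack[-1] = 0+0 = 0 → [4, 72, 8, 9, 0, 0]
append 3 → [4, 72, 8, 9, 0, 0, 3]
stack[-1] = 5 → [4, 72, 8, 9, 0, 0, 5]
stack[-1]-stack[5] = 5-0 = 5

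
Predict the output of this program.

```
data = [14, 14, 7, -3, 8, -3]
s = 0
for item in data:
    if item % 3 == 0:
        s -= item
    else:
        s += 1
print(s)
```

item=14: not %3==0, s = 0+1 = 1
item=14: not %3==0, s = 1+1 = 2
item=7: not %3==0, s = 2+1 = 3
item=-3: %3==0, s = 3-(-3) = 6
item=8: not %3==0, s = 6+1 = 7
item=-3: %3==0, s = 7-(-3) = 10

10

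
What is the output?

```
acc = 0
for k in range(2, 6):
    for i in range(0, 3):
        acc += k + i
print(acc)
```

k=2,i=0: acc = 0+2 = 2
k=2,i=1: acc = 2+3 = 5
k=2,i=2: acc = 5+4 = 9
k=3,i=0: acc = 9+3 = 12
k=3,i=1: acc = 12+4 = 16
k=3,i=2: acc = 16+5 = 21
k=4,i=0: acc = 21+4 = 25
k=4,i=1: acc = 25+5 = 30
k=4,i=2: acc = 30+6 = 36
k=5,i=0: acc = 36+5 = 41
k=5,i=1: acc = 41+6 = 47
k=5,i=2: acc = 47+7 = 54

54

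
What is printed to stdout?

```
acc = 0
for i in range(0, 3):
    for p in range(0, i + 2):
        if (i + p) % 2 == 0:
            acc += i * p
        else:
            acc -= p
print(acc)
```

i=0,p=0: even sum, acc = 0+0 = 0
i=0,p=1: odd sum, acc = 0-1 = -1
i=1,p=0: odd sum, acc = (-1)-0 = -1
i=1,p=1: even sum, acc = (-1)+1 = 0
i=1,p=2: odd sum, acc = 0-2 = -2
i=2,p=0: even sum, acc = (-2)+0 = -2
i=2,p=1: odd sum, acc = (-2)-1 = -3
i=2,p=2: even sum, acc = (-3)+4 = 1
i=2,p=3: odd sum, acc = 1-3 = -2

-2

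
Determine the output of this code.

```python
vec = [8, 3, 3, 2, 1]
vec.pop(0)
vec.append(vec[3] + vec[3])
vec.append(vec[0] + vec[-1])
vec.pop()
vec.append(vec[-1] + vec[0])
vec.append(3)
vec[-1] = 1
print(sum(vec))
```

17

pop(0) removes 8 → [3, 3, 2, 1]
append vec[3]+vec[3] = 1+1 = 2 → [3, 3, 2, 1, 2]
append vec[0]+vec[-1] = 3+2 = 5 → [3, 3, 2, 1, 2, 5]
pop() removes 5 → [3, 3, 2, 1, 2]
append vec[-1]+vec[0] = 2+3 = 5 → [3, 3, 2, 1, 2, 5]
append 3 → [3, 3, 2, 1, 2, 5, 3]
vec[-1] = 1 → [3, 3, 2, 1, 2, 5, 1]
sum = 17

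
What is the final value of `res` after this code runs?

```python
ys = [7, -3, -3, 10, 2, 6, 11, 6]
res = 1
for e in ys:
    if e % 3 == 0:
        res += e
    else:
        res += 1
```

e=7: not %3==0, res = 1+1 = 2
e=-3: %3==0, res = 2+(-3) = -1
e=-3: %3==0, res = (-1)+(-3) = -4
e=10: not %3==0, res = (-4)+1 = -3
e=2: not %3==0, res = (-3)+1 = -2
e=6: %3==0, res = (-2)+6 = 4
e=11: not %3==0, res = 4+1 = 5
e=6: %3==0, res = 5+6 = 11

11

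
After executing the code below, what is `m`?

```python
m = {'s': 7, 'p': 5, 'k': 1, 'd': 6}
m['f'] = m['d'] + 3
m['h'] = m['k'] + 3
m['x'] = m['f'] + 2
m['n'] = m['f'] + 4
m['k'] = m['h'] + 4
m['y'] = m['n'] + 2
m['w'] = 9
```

{'s': 7, 'p': 5, 'k': 8, 'd': 6, 'f': 9, 'h': 4, 'x': 11, 'n': 13, 'y': 15, 'w': 9}

m['f'] = m['d']+3 = 9 → {'s': 7, 'p': 5, 'k': 1, 'd': 6, 'f': 9}
m['h'] = m['k']+3 = 4 → {'s': 7, 'p': 5, 'k': 1, 'd': 6, 'f': 9, 'h': 4}
m['x'] = m['f']+2 = 11 → {'s': 7, 'p': 5, 'k': 1, 'd': 6, 'f': 9, 'h': 4, 'x': 11}
m['n'] = m['f']+4 = 13 → {'s': 7, 'p': 5, 'k': 1, 'd': 6, 'f': 9, 'h': 4, 'x': 11, 'n': 13}
m['k'] = m['h']+4 = 8 → {'s': 7, 'p': 5, 'k': 8, 'd': 6, 'f': 9, 'h': 4, 'x': 11, 'n': 13}
m['y'] = m['n']+2 = 15 → {'s': 7, 'p': 5, 'k': 8, 'd': 6, 'f': 9, 'h': 4, 'x': 11, 'n': 13, 'y': 15}
m['w'] = 9 → {'s': 7, 'p': 5, 'k': 8, 'd': 6, 'f': 9, 'h': 4, 'x': 11, 'n': 13, 'y': 15, 'w': 9}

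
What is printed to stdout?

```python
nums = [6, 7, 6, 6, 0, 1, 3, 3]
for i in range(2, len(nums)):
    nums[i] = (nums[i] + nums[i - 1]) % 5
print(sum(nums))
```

28

i=2: nums[2] = (6+7)%5 = 3 → [6, 7, 3, 6, 0, 1, 3, 3]
i=3: nums[3] = (6+3)%5 = 4 → [6, 7, 3, 4, 0, 1, 3, 3]
i=4: nums[4] = (0+4)%5 = 4 → [6, 7, 3, 4, 4, 1, 3, 3]
i=5: nums[5] = (1+4)%5 = 0 → [6, 7, 3, 4, 4, 0, 3, 3]
i=6: nums[6] = (3+0)%5 = 3 → [6, 7, 3, 4, 4, 0, 3, 3]
i=7: nums[7] = (3+3)%5 = 1 → [6, 7, 3, 4, 4, 0, 3, 1]
sum = 28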